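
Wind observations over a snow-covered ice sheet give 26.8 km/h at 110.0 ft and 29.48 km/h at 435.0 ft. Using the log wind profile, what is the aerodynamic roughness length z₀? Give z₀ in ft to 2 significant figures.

z₀ ≈ 0.00012 ft

Log law: V(z) ∝ ln(z/z₀). With r = V₁/V₂ = 26.8/29.48 = 0.90909,
r · ln(z₂/z₀) = ln(z₁/z₀) ⇒ ln z₀ = (ln z₁ − r·ln z₂)/(1 − r)
ln z₀ = (4.70048 − 0.90909×6.07535) / 0.09091 = -9.0482
z₀ = exp(-9.0482) = 0.0001176 ft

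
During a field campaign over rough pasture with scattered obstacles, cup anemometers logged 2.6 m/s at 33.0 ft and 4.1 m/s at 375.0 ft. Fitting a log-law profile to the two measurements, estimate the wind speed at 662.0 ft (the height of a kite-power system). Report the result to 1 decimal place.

4.5 m/s

Log law: V ∝ ln(z/z₀). From the pair, with r = V₁/V₂ = 0.63415,
ln z₀ = (ln z₁ − r·ln z₂)/(1 − r) = (3.4965 − 0.63415×5.9269)/0.36585 = -0.7162 → z₀ = 0.4886 ft
V₃ = V₁ · ln(z₃/z₀)/ln(z₁/z₀) = 2.6 × 7.2115/4.2127 = 4.4508 m/s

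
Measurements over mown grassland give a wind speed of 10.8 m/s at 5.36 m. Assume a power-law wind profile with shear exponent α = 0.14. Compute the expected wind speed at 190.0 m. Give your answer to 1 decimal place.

17.8 m/s

Power-law profile: V₂ = V₁ · (z₂/z₁)^α
V₂ = 10.8 × (190.0/5.36)^0.14 = 10.8 × (35.4478)^0.14
    = 10.8 × 1.6479 = 17.7978 m/s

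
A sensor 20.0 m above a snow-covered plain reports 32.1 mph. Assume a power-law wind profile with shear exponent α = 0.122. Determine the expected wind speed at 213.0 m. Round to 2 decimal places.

42.84 mph

Power-law profile: V₂ = V₁ · (z₂/z₁)^α
V₂ = 32.1 × (213.0/20.0)^0.122 = 32.1 × (10.6500)^0.122
    = 32.1 × 1.3346 = 42.8392 mph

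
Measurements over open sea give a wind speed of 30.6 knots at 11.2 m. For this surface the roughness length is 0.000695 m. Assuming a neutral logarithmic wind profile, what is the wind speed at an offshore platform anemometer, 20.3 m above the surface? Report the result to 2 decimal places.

Log law: V(z) ∝ ln(z/z₀), so V₂/V₁ = ln(z₂/z₀) / ln(z₁/z₀).
ln(20.3/0.000695) = 10.2822, ln(11.2/0.000695) = 9.6875
V₂ = 30.6 × 10.2822/9.6875 = 30.6 × 1.0614 = 32.4785 knots

32.48 knots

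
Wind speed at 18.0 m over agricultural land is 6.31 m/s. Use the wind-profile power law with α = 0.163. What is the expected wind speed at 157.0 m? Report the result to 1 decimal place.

9.0 m/s

Power-law profile: V₂ = V₁ · (z₂/z₁)^α
V₂ = 6.31 × (157.0/18.0)^0.163 = 6.31 × (8.7222)^0.163
    = 6.31 × 1.4234 = 8.9816 m/s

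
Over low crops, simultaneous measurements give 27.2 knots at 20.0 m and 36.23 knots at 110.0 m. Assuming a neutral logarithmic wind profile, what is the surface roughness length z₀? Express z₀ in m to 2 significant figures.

Log law: V(z) ∝ ln(z/z₀). With r = V₁/V₂ = 27.2/36.23 = 0.75076,
r · ln(z₂/z₀) = ln(z₁/z₀) ⇒ ln z₀ = (ln z₁ − r·ln z₂)/(1 − r)
ln z₀ = (2.99573 − 0.75076×4.70048) / 0.24924 = -2.1393
z₀ = exp(-2.1393) = 0.1177 m

z₀ ≈ 0.12 m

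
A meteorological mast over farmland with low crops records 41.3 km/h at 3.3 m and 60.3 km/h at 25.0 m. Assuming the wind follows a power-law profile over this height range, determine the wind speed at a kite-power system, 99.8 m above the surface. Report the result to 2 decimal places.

78.11 km/h

First find α: α = ln(V₂/V₁)/ln(z₂/z₁) = ln(60.3/41.3)/ln(25.0/3.3) = 0.37847/2.02495 = 0.1869
Extrapolate from 25.0 m to 99.8 m: V₃ = 60.3 × (99.8/25.0)^0.1869 = 60.3 × 1.2953 = 78.1055 km/h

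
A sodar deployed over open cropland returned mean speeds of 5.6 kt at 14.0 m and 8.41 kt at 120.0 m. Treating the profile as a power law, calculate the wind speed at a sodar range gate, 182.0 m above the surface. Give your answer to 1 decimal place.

First find α: α = ln(V₂/V₁)/ln(z₂/z₁) = ln(8.41/5.6)/ln(120.0/14.0) = 0.40665/2.14843 = 0.1893
Extrapolate from 120.0 m to 182.0 m: V₃ = 8.41 × (182.0/120.0)^0.1893 = 8.41 × 1.0820 = 9.0999 kt

9.1 kt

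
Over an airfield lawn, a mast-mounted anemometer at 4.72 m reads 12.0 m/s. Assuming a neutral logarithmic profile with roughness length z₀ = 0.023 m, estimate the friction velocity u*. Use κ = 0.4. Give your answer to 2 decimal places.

Log law: V(z) = (u*/κ) · ln(z/z₀) ⇒ u* = κ · V / ln(z/z₀)
u* = 0.4 × 12.0 / ln(4.72/0.023) = 0.4 × 12.0 / 5.3241
   = 4.8000 / 5.3241 = 0.9016 m/s

u* ≈ 0.90 m/s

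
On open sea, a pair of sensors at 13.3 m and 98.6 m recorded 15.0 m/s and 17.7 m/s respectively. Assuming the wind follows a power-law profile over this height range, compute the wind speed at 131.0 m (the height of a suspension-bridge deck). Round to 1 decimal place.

18.1 m/s

First find α: α = ln(V₂/V₁)/ln(z₂/z₁) = ln(17.7/15.0)/ln(98.6/13.3) = 0.16551/2.00331 = 0.0826
Extrapolate from 98.6 m to 131.0 m: V₃ = 17.7 × (131.0/98.6)^0.0826 = 17.7 × 1.0238 = 18.1204 m/s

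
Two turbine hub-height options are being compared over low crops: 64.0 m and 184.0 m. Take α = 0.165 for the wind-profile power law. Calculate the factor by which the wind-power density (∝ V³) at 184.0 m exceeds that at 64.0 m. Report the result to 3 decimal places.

1.687

Speed ratio: V_B/V_A = (z_B/z_A)^α = (184.0/64.0)^0.165 = (2.8750)^0.165 = 1.19035
Power-density ratio: P_B/P_A = (V_B/V_A)³ = (1.19035)³ = 1.68665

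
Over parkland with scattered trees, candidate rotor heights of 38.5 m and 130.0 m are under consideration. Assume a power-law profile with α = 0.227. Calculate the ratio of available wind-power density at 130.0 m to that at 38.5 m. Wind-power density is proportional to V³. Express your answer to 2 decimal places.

2.29

Speed ratio: V_B/V_A = (z_B/z_A)^α = (130.0/38.5)^0.227 = (3.3766)^0.227 = 1.31815
Power-density ratio: P_B/P_A = (V_B/V_A)³ = (1.31815)³ = 2.29032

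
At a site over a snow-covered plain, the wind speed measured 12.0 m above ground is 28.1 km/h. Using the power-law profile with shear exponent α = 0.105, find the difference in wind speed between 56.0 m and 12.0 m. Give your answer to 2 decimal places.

4.93 km/h

Power law: V₂ = V₁ · (z₂/z₁)^α = 28.1 × (4.6667)^0.105 = 33.0333 km/h
ΔV = 33.0333 − 28.1 = 4.9333 km/h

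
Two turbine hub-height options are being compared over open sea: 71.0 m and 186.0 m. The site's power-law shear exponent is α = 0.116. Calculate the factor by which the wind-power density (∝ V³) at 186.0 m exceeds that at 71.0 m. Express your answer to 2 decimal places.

1.40

Speed ratio: V_B/V_A = (z_B/z_A)^α = (186.0/71.0)^0.116 = (2.6197)^0.116 = 1.11819
Power-density ratio: P_B/P_A = (V_B/V_A)³ = (1.11819)³ = 1.39815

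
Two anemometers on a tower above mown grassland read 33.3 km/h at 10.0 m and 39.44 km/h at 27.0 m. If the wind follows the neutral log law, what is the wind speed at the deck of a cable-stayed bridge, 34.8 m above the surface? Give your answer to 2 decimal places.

Log law: V ∝ ln(z/z₀). From the pair, with r = V₁/V₂ = 0.84432,
ln z₀ = (ln z₁ − r·ln z₂)/(1 − r) = (2.3026 − 0.84432×3.2958)/0.15568 = -3.0843 → z₀ = 0.04576 m
V₃ = V₁ · ln(z₃/z₀)/ln(z₁/z₀) = 33.3 × 6.6339/5.3869 = 41.0088 km/h

41.01 km/h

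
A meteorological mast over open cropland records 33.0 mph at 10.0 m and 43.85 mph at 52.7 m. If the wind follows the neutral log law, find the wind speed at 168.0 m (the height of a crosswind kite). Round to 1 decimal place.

Log law: V ∝ ln(z/z₀). From the pair, with r = V₁/V₂ = 0.75257,
ln z₀ = (ln z₁ − r·ln z₂)/(1 − r) = (2.3026 − 0.75257×3.9646)/0.24743 = -2.7524 → z₀ = 0.06377 m
V₃ = V₁ · ln(z₃/z₀)/ln(z₁/z₀) = 33.0 × 7.8764/5.0550 = 51.4184 mph

51.4 mph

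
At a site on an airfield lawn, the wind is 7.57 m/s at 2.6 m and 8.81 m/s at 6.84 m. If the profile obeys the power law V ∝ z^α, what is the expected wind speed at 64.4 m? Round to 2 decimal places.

12.52 m/s

First find α: α = ln(V₂/V₁)/ln(z₂/z₁) = ln(8.81/7.57)/ln(6.84/2.6) = 0.15169/0.96728 = 0.1568
Extrapolate from 6.84 m to 64.4 m: V₃ = 8.81 × (64.4/6.84)^0.1568 = 8.81 × 1.4214 = 12.5227 m/s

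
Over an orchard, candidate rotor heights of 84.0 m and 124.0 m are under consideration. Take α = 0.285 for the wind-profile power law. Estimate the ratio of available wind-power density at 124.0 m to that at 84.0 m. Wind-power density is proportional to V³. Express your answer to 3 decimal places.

1.395

Speed ratio: V_B/V_A = (z_B/z_A)^α = (124.0/84.0)^0.285 = (1.4762)^0.285 = 1.11739
Power-density ratio: P_B/P_A = (V_B/V_A)³ = (1.11739)³ = 1.39514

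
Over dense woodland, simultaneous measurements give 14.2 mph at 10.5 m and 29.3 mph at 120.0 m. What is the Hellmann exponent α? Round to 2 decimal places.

Power law: V₂/V₁ = (z₂/z₁)^α ⇒ α = ln(V₂/V₁) / ln(z₂/z₁)
α = ln(29.3/14.2) / ln(120.0/10.5) = ln(2.0634) / ln(11.4286)
  = 0.72435 / 2.43612 = 0.29734

α ≈ 0.30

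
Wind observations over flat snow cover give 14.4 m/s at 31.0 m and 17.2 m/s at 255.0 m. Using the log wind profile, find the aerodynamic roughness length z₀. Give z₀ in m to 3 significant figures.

Log law: V(z) ∝ ln(z/z₀). With r = V₁/V₂ = 14.4/17.2 = 0.83721,
r · ln(z₂/z₀) = ln(z₁/z₀) ⇒ ln z₀ = (ln z₁ − r·ln z₂)/(1 − r)
ln z₀ = (3.43399 − 0.83721×5.54126) / 0.16279 = -7.4034
z₀ = exp(-7.4034) = 0.0006092 m

z₀ ≈ 0.000609 m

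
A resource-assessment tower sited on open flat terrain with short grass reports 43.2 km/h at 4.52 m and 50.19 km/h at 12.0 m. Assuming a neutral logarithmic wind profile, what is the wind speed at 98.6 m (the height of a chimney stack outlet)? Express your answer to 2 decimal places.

Log law: V ∝ ln(z/z₀). From the pair, with r = V₁/V₂ = 0.86073,
ln z₀ = (ln z₁ − r·ln z₂)/(1 − r) = (1.5085 − 0.86073×2.4849)/0.13927 = -4.5259 → z₀ = 0.01083 m
V₃ = V₁ · ln(z₃/z₀)/ln(z₁/z₀) = 43.2 × 9.1169/6.0344 = 65.2680 km/h

65.27 km/h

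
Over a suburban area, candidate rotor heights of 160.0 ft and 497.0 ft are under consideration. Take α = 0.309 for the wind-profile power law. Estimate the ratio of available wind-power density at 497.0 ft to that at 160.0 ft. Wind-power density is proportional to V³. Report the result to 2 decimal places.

Speed ratio: V_B/V_A = (z_B/z_A)^α = (497.0/160.0)^0.309 = (3.1063)^0.309 = 1.41939
Power-density ratio: P_B/P_A = (V_B/V_A)³ = (1.41939)³ = 2.85959

2.86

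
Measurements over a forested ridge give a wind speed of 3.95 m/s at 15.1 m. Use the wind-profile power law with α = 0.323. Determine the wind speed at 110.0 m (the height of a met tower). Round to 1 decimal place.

Power-law profile: V₂ = V₁ · (z₂/z₁)^α
V₂ = 3.95 × (110.0/15.1)^0.323 = 3.95 × (7.2848)^0.323
    = 3.95 × 1.8992 = 7.5017 m/s

7.5 m/s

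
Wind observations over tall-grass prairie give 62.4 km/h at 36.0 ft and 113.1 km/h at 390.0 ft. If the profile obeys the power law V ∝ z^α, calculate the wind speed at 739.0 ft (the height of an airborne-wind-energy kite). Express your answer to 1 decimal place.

First find α: α = ln(V₂/V₁)/ln(z₂/z₁) = ln(113.1/62.4)/ln(390.0/36.0) = 0.59471/2.38263 = 0.2496
Extrapolate from 390.0 ft to 739.0 ft: V₃ = 113.1 × (739.0/390.0)^0.2496 = 113.1 × 1.1730 = 132.6621 km/h

132.7 km/h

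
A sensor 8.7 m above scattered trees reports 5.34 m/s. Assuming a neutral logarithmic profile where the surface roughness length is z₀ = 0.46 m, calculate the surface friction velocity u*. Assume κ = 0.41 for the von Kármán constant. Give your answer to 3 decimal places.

u* ≈ 0.745 m/s

Log law: V(z) = (u*/κ) · ln(z/z₀) ⇒ u* = κ · V / ln(z/z₀)
u* = 0.41 × 5.34 / ln(8.7/0.46) = 0.41 × 5.34 / 2.9399
   = 2.1894 / 2.9399 = 0.7447 m/s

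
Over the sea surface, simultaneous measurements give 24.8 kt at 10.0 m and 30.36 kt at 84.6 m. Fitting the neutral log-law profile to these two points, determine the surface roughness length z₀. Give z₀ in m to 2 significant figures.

Log law: V(z) ∝ ln(z/z₀). With r = V₁/V₂ = 24.8/30.36 = 0.81686,
r · ln(z₂/z₀) = ln(z₁/z₀) ⇒ ln z₀ = (ln z₁ − r·ln z₂)/(1 − r)
ln z₀ = (2.30259 − 0.81686×4.43793) / 0.18314 = -7.2220
z₀ = exp(-7.2220) = 0.0007303 m

z₀ ≈ 0.00073 m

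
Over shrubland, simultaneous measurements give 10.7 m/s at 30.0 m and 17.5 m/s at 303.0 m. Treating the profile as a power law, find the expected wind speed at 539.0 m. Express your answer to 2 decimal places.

19.78 m/s

First find α: α = ln(V₂/V₁)/ln(z₂/z₁) = ln(17.5/10.7)/ln(303.0/30.0) = 0.49196/2.31254 = 0.2127
Extrapolate from 303.0 m to 539.0 m: V₃ = 17.5 × (539.0/303.0)^0.2127 = 17.5 × 1.1304 = 19.7812 m/s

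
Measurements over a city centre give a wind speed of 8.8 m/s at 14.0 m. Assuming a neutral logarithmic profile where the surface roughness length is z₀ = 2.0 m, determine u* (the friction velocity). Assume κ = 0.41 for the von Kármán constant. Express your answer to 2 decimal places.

Log law: V(z) = (u*/κ) · ln(z/z₀) ⇒ u* = κ · V / ln(z/z₀)
u* = 0.41 × 8.8 / ln(14.0/2.0) = 0.41 × 8.8 / 1.9459
   = 3.6080 / 1.9459 = 1.8541 m/s

u* ≈ 1.85 m/s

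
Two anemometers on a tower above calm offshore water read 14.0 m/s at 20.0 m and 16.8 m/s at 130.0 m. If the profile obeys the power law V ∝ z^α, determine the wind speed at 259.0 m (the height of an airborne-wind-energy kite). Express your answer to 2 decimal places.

17.97 m/s

First find α: α = ln(V₂/V₁)/ln(z₂/z₁) = ln(16.8/14.0)/ln(130.0/20.0) = 0.18232/1.87180 = 0.0974
Extrapolate from 130.0 m to 259.0 m: V₃ = 16.8 × (259.0/130.0)^0.0974 = 16.8 × 1.0694 = 17.9667 m/s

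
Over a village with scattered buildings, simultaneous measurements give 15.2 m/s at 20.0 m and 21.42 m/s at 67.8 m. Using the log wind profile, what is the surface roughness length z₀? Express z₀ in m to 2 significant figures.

Log law: V(z) ∝ ln(z/z₀). With r = V₁/V₂ = 15.2/21.42 = 0.70962,
r · ln(z₂/z₀) = ln(z₁/z₀) ⇒ ln z₀ = (ln z₁ − r·ln z₂)/(1 − r)
ln z₀ = (2.99573 − 0.70962×4.21656) / 0.29038 = 0.0124
z₀ = exp(0.0124) = 1.012 m

z₀ ≈ 1.0 m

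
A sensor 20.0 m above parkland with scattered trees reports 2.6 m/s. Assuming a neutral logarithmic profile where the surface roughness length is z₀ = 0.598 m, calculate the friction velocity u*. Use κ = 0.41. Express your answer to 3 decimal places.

Log law: V(z) = (u*/κ) · ln(z/z₀) ⇒ u* = κ · V / ln(z/z₀)
u* = 0.41 × 2.6 / ln(20.0/0.598) = 0.41 × 2.6 / 3.5099
   = 1.0660 / 3.5099 = 0.3037 m/s

u* ≈ 0.304 m/s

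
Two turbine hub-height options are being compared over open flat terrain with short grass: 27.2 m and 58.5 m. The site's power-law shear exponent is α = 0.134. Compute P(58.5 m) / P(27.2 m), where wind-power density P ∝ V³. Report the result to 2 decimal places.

Speed ratio: V_B/V_A = (z_B/z_A)^α = (58.5/27.2)^0.134 = (2.1507)^0.134 = 1.10807
Power-density ratio: P_B/P_A = (V_B/V_A)³ = (1.10807)³ = 1.36050

1.36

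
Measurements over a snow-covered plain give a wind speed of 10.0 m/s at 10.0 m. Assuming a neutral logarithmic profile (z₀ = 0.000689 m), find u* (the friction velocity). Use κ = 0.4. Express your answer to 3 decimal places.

u* ≈ 0.417 m/s

Log law: V(z) = (u*/κ) · ln(z/z₀) ⇒ u* = κ · V / ln(z/z₀)
u* = 0.4 × 10.0 / ln(10.0/0.000689) = 0.4 × 10.0 / 9.5829
   = 4.0000 / 9.5829 = 0.4174 m/s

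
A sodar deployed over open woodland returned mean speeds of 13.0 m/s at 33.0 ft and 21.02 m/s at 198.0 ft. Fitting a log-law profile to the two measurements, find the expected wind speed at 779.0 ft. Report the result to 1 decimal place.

27.2 m/s

Log law: V ∝ ln(z/z₀). From the pair, with r = V₁/V₂ = 0.61846,
ln z₀ = (ln z₁ − r·ln z₂)/(1 − r) = (3.4965 − 0.61846×5.2883)/0.38154 = 0.5922 → z₀ = 1.808 ft
V₃ = V₁ · ln(z₃/z₀)/ln(z₁/z₀) = 13.0 × 6.0659/2.9043 = 27.1510 m/s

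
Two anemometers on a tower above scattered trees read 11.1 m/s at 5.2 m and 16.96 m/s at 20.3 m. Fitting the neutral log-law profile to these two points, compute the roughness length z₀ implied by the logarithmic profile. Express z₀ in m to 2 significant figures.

z₀ ≈ 0.39 m

Log law: V(z) ∝ ln(z/z₀). With r = V₁/V₂ = 11.1/16.96 = 0.65448,
r · ln(z₂/z₀) = ln(z₁/z₀) ⇒ ln z₀ = (ln z₁ − r·ln z₂)/(1 − r)
ln z₀ = (1.64866 − 0.65448×3.01062) / 0.34552 = -0.9312
z₀ = exp(-0.9312) = 0.3941 m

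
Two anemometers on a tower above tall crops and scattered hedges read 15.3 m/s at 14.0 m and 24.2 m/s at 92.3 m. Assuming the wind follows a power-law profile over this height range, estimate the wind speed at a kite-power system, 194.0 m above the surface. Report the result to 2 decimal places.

28.99 m/s

First find α: α = ln(V₂/V₁)/ln(z₂/z₁) = ln(24.2/15.3)/ln(92.3/14.0) = 0.45850/1.88599 = 0.2431
Extrapolate from 92.3 m to 194.0 m: V₃ = 24.2 × (194.0/92.3)^0.2431 = 24.2 × 1.1979 = 28.9896 m/s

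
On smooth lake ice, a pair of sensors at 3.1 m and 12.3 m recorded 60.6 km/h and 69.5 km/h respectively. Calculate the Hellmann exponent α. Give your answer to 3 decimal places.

Power law: V₂/V₁ = (z₂/z₁)^α ⇒ α = ln(V₂/V₁) / ln(z₂/z₁)
α = ln(69.5/60.6) / ln(12.3/3.1) = ln(1.1469) / ln(3.9677)
  = 0.13703 / 1.37820 = 0.09943

α ≈ 0.099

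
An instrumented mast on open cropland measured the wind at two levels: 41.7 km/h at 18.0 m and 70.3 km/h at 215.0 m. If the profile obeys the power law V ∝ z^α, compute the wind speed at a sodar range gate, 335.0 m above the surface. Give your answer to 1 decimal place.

77.2 km/h

First find α: α = ln(V₂/V₁)/ln(z₂/z₁) = ln(70.3/41.7)/ln(215.0/18.0) = 0.52227/2.48027 = 0.2106
Extrapolate from 215.0 m to 335.0 m: V₃ = 70.3 × (335.0/215.0)^0.2106 = 70.3 × 1.0979 = 77.1814 km/h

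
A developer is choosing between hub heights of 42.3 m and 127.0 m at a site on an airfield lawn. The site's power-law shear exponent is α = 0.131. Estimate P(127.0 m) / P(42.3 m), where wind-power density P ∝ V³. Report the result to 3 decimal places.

Speed ratio: V_B/V_A = (z_B/z_A)^α = (127.0/42.3)^0.131 = (3.0024)^0.131 = 1.15491
Power-density ratio: P_B/P_A = (V_B/V_A)³ = (1.15491)³ = 1.54043

1.540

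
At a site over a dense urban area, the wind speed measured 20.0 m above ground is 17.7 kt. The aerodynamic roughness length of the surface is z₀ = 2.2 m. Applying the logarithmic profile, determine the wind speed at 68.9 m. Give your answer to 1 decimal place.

27.6 kt

Log law: V(z) ∝ ln(z/z₀), so V₂/V₁ = ln(z₂/z₀) / ln(z₁/z₀).
ln(68.9/2.2) = 3.4442, ln(20.0/2.2) = 2.2073
V₂ = 17.7 × 3.4442/2.2073 = 17.7 × 1.5604 = 27.6188 kt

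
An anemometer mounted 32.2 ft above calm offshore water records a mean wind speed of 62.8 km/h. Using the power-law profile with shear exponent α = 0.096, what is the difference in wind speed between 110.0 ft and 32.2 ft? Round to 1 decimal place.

Power law: V₂ = V₁ · (z₂/z₁)^α = 62.8 × (3.4161)^0.096 = 70.6609 km/h
ΔV = 70.6609 − 62.8 = 7.8609 km/h

7.9 km/h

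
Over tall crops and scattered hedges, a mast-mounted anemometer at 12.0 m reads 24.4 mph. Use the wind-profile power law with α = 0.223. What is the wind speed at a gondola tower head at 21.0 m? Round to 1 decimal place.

Power-law profile: V₂ = V₁ · (z₂/z₁)^α
V₂ = 24.4 × (21.0/12.0)^0.223 = 24.4 × (1.7500)^0.223
    = 24.4 × 1.1329 = 27.6431 mph

27.6 mph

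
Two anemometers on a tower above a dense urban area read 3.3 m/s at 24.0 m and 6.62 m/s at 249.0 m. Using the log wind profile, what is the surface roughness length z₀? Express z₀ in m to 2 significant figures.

Log law: V(z) ∝ ln(z/z₀). With r = V₁/V₂ = 3.3/6.62 = 0.49849,
r · ln(z₂/z₀) = ln(z₁/z₀) ⇒ ln z₀ = (ln z₁ − r·ln z₂)/(1 − r)
ln z₀ = (3.17805 − 0.49849×5.51745) / 0.50151 = 0.8527
z₀ = exp(0.8527) = 2.346 m

z₀ ≈ 2.3 m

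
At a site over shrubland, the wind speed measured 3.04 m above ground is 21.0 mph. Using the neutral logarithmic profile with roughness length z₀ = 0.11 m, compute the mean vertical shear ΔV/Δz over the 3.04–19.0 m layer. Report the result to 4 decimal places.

Log law: V₂ = V₁ · ln(z₂/z₀)/ln(z₁/z₀) = 21.0 × 5.1517/3.3191 = 32.5947 mph
ΔV/Δz = (32.5947 − 21.0)/(19.0 − 3.04) = 11.5947/15.9600 = 0.72648 mph/m

0.7265 mph/m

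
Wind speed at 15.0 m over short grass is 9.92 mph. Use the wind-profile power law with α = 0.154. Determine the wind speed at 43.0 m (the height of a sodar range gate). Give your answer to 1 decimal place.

Power-law profile: V₂ = V₁ · (z₂/z₁)^α
V₂ = 9.92 × (43.0/15.0)^0.154 = 9.92 × (2.8667)^0.154
    = 9.92 × 1.1761 = 11.6667 mph

11.7 mph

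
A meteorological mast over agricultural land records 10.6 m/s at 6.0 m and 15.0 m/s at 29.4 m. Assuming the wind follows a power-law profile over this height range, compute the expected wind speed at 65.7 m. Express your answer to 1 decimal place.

17.9 m/s

First find α: α = ln(V₂/V₁)/ln(z₂/z₁) = ln(15.0/10.6)/ln(29.4/6.0) = 0.34720/1.58924 = 0.2185
Extrapolate from 29.4 m to 65.7 m: V₃ = 15.0 × (65.7/29.4)^0.2185 = 15.0 × 1.1920 = 17.8807 m/s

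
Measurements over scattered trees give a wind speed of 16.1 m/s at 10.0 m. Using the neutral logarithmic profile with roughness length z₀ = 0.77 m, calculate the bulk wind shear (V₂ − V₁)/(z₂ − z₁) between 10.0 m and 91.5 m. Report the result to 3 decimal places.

0.171 m/s/m

Log law: V₂ = V₁ · ln(z₂/z₀)/ln(z₁/z₀) = 16.1 × 4.7777/2.5639 = 30.0010 m/s
ΔV/Δz = (30.0010 − 16.1)/(91.5 − 10.0) = 13.9010/81.5000 = 0.17056 m/s/m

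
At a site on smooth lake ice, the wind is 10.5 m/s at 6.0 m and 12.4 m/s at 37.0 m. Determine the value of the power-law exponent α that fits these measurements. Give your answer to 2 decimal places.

α ≈ 0.09

Power law: V₂/V₁ = (z₂/z₁)^α ⇒ α = ln(V₂/V₁) / ln(z₂/z₁)
α = ln(12.4/10.5) / ln(37.0/6.0) = ln(1.1810) / ln(6.1667)
  = 0.16632 / 1.81916 = 0.09143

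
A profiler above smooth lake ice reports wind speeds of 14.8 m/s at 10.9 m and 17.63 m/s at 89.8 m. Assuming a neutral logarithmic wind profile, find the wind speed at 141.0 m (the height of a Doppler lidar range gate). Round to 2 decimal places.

18.24 m/s

Log law: V ∝ ln(z/z₀). From the pair, with r = V₁/V₂ = 0.83948,
ln z₀ = (ln z₁ − r·ln z₂)/(1 − r) = (2.3888 − 0.83948×4.4976)/0.16052 = -8.6397 → z₀ = 0.0001769 m
V₃ = V₁ · ln(z₃/z₀)/ln(z₁/z₀) = 14.8 × 13.5885/11.0285 = 18.2355 m/s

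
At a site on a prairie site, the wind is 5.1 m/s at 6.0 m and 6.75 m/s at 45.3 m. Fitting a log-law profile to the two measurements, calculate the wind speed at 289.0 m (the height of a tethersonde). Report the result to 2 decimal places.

Log law: V ∝ ln(z/z₀). From the pair, with r = V₁/V₂ = 0.75556,
ln z₀ = (ln z₁ − r·ln z₂)/(1 − r) = (1.7918 − 0.75556×3.8133)/0.24444 = -4.4567 → z₀ = 0.01160 m
V₃ = V₁ · ln(z₃/z₀)/ln(z₁/z₀) = 5.1 × 10.1231/6.2484 = 8.2625 m/s

8.26 m/s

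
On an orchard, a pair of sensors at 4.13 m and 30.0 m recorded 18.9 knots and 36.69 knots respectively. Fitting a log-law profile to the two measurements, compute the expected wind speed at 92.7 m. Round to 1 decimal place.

Log law: V ∝ ln(z/z₀). From the pair, with r = V₁/V₂ = 0.51513,
ln z₀ = (ln z₁ − r·ln z₂)/(1 − r) = (1.4183 − 0.51513×3.4012)/0.48487 = -0.6884 → z₀ = 0.5024 m
V₃ = V₁ · ln(z₃/z₀)/ln(z₁/z₀) = 18.9 × 5.2177/2.1066 = 46.8115 knots

46.8 knots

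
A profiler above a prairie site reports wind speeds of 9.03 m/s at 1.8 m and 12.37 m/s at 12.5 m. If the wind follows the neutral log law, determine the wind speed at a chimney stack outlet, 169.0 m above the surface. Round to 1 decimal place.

16.9 m/s

Log law: V ∝ ln(z/z₀). From the pair, with r = V₁/V₂ = 0.72999,
ln z₀ = (ln z₁ − r·ln z₂)/(1 − r) = (0.5878 − 0.72999×2.5257)/0.27001 = -4.6516 → z₀ = 0.009546 m
V₃ = V₁ · ln(z₃/z₀)/ln(z₁/z₀) = 9.03 × 9.7815/5.2394 = 16.8582 m/s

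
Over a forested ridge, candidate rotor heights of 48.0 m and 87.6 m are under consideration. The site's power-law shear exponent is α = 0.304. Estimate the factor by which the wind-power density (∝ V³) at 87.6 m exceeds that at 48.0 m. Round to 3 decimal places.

1.731

Speed ratio: V_B/V_A = (z_B/z_A)^α = (87.6/48.0)^0.304 = (1.8250)^0.304 = 1.20067
Power-density ratio: P_B/P_A = (V_B/V_A)³ = (1.20067)³ = 1.73090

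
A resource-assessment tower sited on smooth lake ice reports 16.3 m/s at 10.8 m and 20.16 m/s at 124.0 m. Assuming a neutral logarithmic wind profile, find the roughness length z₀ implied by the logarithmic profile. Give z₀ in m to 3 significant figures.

Log law: V(z) ∝ ln(z/z₀). With r = V₁/V₂ = 16.3/20.16 = 0.80853,
r · ln(z₂/z₀) = ln(z₁/z₀) ⇒ ln z₀ = (ln z₁ − r·ln z₂)/(1 − r)
ln z₀ = (2.37955 − 0.80853×4.82028) / 0.19147 = -7.9272
z₀ = exp(-7.9272) = 0.0003608 m

z₀ ≈ 0.000361 m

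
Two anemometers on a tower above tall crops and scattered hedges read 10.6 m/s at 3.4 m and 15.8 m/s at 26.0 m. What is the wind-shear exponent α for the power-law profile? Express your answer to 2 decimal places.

Power law: V₂/V₁ = (z₂/z₁)^α ⇒ α = ln(V₂/V₁) / ln(z₂/z₁)
α = ln(15.8/10.6) / ln(26.0/3.4) = ln(1.4906) / ln(7.6471)
  = 0.39916 / 2.03432 = 0.19621

α ≈ 0.20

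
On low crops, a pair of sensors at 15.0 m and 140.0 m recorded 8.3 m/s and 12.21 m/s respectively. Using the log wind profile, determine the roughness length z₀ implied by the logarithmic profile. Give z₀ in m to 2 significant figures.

z₀ ≈ 0.13 m

Log law: V(z) ∝ ln(z/z₀). With r = V₁/V₂ = 8.3/12.21 = 0.67977,
r · ln(z₂/z₀) = ln(z₁/z₀) ⇒ ln z₀ = (ln z₁ − r·ln z₂)/(1 − r)
ln z₀ = (2.70805 − 0.67977×4.94164) / 0.32023 = -2.0333
z₀ = exp(-2.0333) = 0.1309 m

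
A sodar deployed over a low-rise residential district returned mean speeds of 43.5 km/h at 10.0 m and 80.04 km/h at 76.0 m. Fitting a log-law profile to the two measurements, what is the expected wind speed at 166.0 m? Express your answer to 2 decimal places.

94.12 km/h

Log law: V ∝ ln(z/z₀). From the pair, with r = V₁/V₂ = 0.54348,
ln z₀ = (ln z₁ − r·ln z₂)/(1 − r) = (2.3026 − 0.54348×4.3307)/0.45652 = -0.1119 → z₀ = 0.8942 m
V₃ = V₁ · ln(z₃/z₀)/ln(z₁/z₀) = 43.5 × 5.2239/2.4145 = 94.1154 km/h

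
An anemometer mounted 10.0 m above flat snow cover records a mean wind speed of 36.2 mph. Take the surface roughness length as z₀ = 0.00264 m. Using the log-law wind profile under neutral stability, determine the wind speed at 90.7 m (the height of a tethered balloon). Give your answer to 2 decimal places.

Log law: V(z) ∝ ln(z/z₀), so V₂/V₁ = ln(z₂/z₀) / ln(z₁/z₀).
ln(90.7/0.00264) = 10.4445, ln(10.0/0.00264) = 8.2396
V₂ = 36.2 × 10.4445/8.2396 = 36.2 × 1.2676 = 45.8874 mph

45.89 mph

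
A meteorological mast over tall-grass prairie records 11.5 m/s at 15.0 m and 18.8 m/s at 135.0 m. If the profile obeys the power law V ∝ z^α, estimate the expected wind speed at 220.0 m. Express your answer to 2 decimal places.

First find α: α = ln(V₂/V₁)/ln(z₂/z₁) = ln(18.8/11.5)/ln(135.0/15.0) = 0.49151/2.19722 = 0.2237
Extrapolate from 135.0 m to 220.0 m: V₃ = 18.8 × (220.0/135.0)^0.2237 = 18.8 × 1.1154 = 20.9701 m/s

20.97 m/s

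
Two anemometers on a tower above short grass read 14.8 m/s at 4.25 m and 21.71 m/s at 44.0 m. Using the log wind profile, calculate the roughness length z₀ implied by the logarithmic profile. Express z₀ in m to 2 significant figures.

Log law: V(z) ∝ ln(z/z₀). With r = V₁/V₂ = 14.8/21.71 = 0.68171,
r · ln(z₂/z₀) = ln(z₁/z₀) ⇒ ln z₀ = (ln z₁ − r·ln z₂)/(1 − r)
ln z₀ = (1.44692 − 0.68171×3.78419) / 0.31829 = -3.5591
z₀ = exp(-3.5591) = 0.02846 m

z₀ ≈ 0.028 m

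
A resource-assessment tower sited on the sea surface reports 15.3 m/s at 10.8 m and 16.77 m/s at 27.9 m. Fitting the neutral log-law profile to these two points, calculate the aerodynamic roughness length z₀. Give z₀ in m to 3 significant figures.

z₀ ≈ 0.000554 m

Log law: V(z) ∝ ln(z/z₀). With r = V₁/V₂ = 15.3/16.77 = 0.91234,
r · ln(z₂/z₀) = ln(z₁/z₀) ⇒ ln z₀ = (ln z₁ − r·ln z₂)/(1 − r)
ln z₀ = (2.37955 − 0.91234×3.32863) / 0.08766 = -7.4986
z₀ = exp(-7.4986) = 0.0005538 m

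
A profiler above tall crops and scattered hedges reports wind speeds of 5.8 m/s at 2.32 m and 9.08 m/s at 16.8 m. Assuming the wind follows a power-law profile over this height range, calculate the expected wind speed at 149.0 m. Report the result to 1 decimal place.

First find α: α = ln(V₂/V₁)/ln(z₂/z₁) = ln(9.08/5.8)/ln(16.8/2.32) = 0.44822/1.97981 = 0.2264
Extrapolate from 16.8 m to 149.0 m: V₃ = 9.08 × (149.0/16.8)^0.2264 = 9.08 × 1.6391 = 14.8826 m/s

14.9 m/s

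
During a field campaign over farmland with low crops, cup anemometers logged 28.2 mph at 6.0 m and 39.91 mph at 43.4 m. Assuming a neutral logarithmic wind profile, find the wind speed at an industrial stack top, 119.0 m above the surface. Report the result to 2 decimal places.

45.88 mph

Log law: V ∝ ln(z/z₀). From the pair, with r = V₁/V₂ = 0.70659,
ln z₀ = (ln z₁ − r·ln z₂)/(1 − r) = (1.7918 − 0.70659×3.7705)/0.29341 = -2.9733 → z₀ = 0.05113 m
V₃ = V₁ · ln(z₃/z₀)/ln(z₁/z₀) = 28.2 × 7.7525/4.7651 = 45.8793 mph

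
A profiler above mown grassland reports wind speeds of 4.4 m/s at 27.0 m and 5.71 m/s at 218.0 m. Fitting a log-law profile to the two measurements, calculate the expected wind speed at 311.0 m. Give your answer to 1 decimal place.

Log law: V ∝ ln(z/z₀). From the pair, with r = V₁/V₂ = 0.77058,
ln z₀ = (ln z₁ − r·ln z₂)/(1 − r) = (3.2958 − 0.77058×5.3845)/0.22942 = -3.7195 → z₀ = 0.02425 m
V₃ = V₁ · ln(z₃/z₀)/ln(z₁/z₀) = 4.4 × 9.4593/7.0153 = 5.9328 m/s

5.9 m/s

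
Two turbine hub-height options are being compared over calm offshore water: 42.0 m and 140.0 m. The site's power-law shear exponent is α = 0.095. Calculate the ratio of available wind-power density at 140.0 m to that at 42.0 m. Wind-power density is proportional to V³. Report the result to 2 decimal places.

1.41

Speed ratio: V_B/V_A = (z_B/z_A)^α = (140.0/42.0)^0.095 = (3.3333)^0.095 = 1.12118
Power-density ratio: P_B/P_A = (V_B/V_A)³ = (1.12118)³ = 1.40936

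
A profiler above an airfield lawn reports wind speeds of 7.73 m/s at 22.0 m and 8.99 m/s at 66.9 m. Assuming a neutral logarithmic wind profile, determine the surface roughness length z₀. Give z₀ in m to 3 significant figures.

Log law: V(z) ∝ ln(z/z₀). With r = V₁/V₂ = 7.73/8.99 = 0.85984,
r · ln(z₂/z₀) = ln(z₁/z₀) ⇒ ln z₀ = (ln z₁ − r·ln z₂)/(1 − r)
ln z₀ = (3.09104 − 0.85984×4.20320) / 0.14016 = -3.7319
z₀ = exp(-3.7319) = 0.02395 m

z₀ ≈ 0.0239 m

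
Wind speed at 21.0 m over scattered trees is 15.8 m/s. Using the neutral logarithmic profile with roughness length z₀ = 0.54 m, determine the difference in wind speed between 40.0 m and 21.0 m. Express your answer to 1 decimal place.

2.8 m/s

Log law: V₂ = V₁ · ln(z₂/z₀)/ln(z₁/z₀) = 15.8 × 4.3051/3.6607 = 18.5811 m/s
ΔV = 18.5811 − 15.8 = 2.7811 m/s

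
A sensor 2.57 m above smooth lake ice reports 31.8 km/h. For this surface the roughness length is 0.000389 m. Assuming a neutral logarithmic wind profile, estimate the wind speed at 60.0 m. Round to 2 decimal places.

43.19 km/h

Log law: V(z) ∝ ln(z/z₀), so V₂/V₁ = ln(z₂/z₀) / ln(z₁/z₀).
ln(60.0/0.000389) = 11.9463, ln(2.57/0.000389) = 8.7958
V₂ = 31.8 × 11.9463/8.7958 = 31.8 × 1.3582 = 43.1899 km/h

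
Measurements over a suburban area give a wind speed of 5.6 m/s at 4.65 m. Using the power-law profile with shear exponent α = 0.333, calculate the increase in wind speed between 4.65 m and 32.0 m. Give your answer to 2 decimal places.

5.04 m/s

Power law: V₂ = V₁ · (z₂/z₁)^α = 5.6 × (6.8817)^0.333 = 10.6449 m/s
ΔV = 10.6449 − 5.6 = 5.0449 m/s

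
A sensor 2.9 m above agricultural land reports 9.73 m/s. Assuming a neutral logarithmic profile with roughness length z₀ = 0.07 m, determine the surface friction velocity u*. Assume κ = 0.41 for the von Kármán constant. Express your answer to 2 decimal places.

Log law: V(z) = (u*/κ) · ln(z/z₀) ⇒ u* = κ · V / ln(z/z₀)
u* = 0.41 × 9.73 / ln(2.9/0.07) = 0.41 × 9.73 / 3.7240
   = 3.9893 / 3.7240 = 1.0712 m/s

u* ≈ 1.07 m/s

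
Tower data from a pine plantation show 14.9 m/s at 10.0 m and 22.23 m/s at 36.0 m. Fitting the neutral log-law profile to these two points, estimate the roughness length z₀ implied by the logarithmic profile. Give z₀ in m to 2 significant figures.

z₀ ≈ 0.74 m

Log law: V(z) ∝ ln(z/z₀). With r = V₁/V₂ = 14.9/22.23 = 0.67027,
r · ln(z₂/z₀) = ln(z₁/z₀) ⇒ ln z₀ = (ln z₁ − r·ln z₂)/(1 − r)
ln z₀ = (2.30259 − 0.67027×3.58352) / 0.32973 = -0.3012
z₀ = exp(-0.3012) = 0.7399 m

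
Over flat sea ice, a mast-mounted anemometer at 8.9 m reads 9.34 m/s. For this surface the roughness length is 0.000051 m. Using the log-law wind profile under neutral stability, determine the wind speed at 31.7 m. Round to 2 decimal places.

10.32 m/s

Log law: V(z) ∝ ln(z/z₀), so V₂/V₁ = ln(z₂/z₀) / ln(z₁/z₀).
ln(31.7/0.000051) = 13.3400, ln(8.9/0.000051) = 12.0697
V₂ = 9.34 × 13.3400/12.0697 = 9.34 × 1.1052 = 10.3230 m/s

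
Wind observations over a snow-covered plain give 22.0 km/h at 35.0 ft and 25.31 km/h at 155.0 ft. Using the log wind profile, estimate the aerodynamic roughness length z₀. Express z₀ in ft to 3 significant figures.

Log law: V(z) ∝ ln(z/z₀). With r = V₁/V₂ = 22.0/25.31 = 0.86922,
r · ln(z₂/z₀) = ln(z₁/z₀) ⇒ ln z₀ = (ln z₁ − r·ln z₂)/(1 − r)
ln z₀ = (3.55535 − 0.86922×5.04343) / 0.13078 = -6.3352
z₀ = exp(-6.3352) = 0.001773 ft

z₀ ≈ 0.00177 ft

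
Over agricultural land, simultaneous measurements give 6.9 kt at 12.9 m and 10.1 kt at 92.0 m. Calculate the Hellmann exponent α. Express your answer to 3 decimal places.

Power law: V₂/V₁ = (z₂/z₁)^α ⇒ α = ln(V₂/V₁) / ln(z₂/z₁)
α = ln(10.1/6.9) / ln(92.0/12.9) = ln(1.4638) / ln(7.1318)
  = 0.38101 / 1.96456 = 0.19394

α ≈ 0.194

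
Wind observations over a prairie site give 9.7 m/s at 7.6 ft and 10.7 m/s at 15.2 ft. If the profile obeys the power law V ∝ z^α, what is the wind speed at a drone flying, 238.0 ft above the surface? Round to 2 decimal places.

First find α: α = ln(V₂/V₁)/ln(z₂/z₁) = ln(10.7/9.7)/ln(15.2/7.6) = 0.09812/0.69315 = 0.1416
Extrapolate from 15.2 ft to 238.0 ft: V₃ = 10.7 × (238.0/15.2)^0.1416 = 10.7 × 1.4761 = 15.7944 m/s

15.79 m/s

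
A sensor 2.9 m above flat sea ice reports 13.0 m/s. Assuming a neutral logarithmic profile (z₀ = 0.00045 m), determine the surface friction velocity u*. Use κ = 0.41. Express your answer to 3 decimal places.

Log law: V(z) = (u*/κ) · ln(z/z₀) ⇒ u* = κ · V / ln(z/z₀)
u* = 0.41 × 13.0 / ln(2.9/0.00045) = 0.41 × 13.0 / 8.7710
   = 5.3300 / 8.7710 = 0.6077 m/s

u* ≈ 0.608 m/s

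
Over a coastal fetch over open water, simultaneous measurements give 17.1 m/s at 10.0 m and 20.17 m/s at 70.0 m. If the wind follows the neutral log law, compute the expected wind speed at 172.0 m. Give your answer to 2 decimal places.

21.59 m/s

Log law: V ∝ ln(z/z₀). From the pair, with r = V₁/V₂ = 0.84779,
ln z₀ = (ln z₁ − r·ln z₂)/(1 − r) = (2.3026 − 0.84779×4.2485)/0.15221 = -8.5362 → z₀ = 0.0001962 m
V₃ = V₁ · ln(z₃/z₀)/ln(z₁/z₀) = 17.1 × 13.6837/10.8388 = 21.5883 m/s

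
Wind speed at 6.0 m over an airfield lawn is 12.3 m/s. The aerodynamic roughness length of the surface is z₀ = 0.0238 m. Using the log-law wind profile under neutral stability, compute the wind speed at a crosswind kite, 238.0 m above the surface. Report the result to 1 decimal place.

Log law: V(z) ∝ ln(z/z₀), so V₂/V₁ = ln(z₂/z₀) / ln(z₁/z₀).
ln(238.0/0.0238) = 9.2103, ln(6.0/0.0238) = 5.5298
V₂ = 12.3 × 9.2103/5.5298 = 12.3 × 1.6656 = 20.4866 m/s

20.5 m/s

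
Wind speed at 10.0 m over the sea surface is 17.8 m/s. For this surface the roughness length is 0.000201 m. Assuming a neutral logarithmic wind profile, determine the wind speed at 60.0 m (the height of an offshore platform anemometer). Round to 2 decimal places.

20.75 m/s

Log law: V(z) ∝ ln(z/z₀), so V₂/V₁ = ln(z₂/z₀) / ln(z₁/z₀).
ln(60.0/0.000201) = 12.6066, ln(10.0/0.000201) = 10.8148
V₂ = 17.8 × 12.6066/10.8148 = 17.8 × 1.1657 = 20.7490 m/s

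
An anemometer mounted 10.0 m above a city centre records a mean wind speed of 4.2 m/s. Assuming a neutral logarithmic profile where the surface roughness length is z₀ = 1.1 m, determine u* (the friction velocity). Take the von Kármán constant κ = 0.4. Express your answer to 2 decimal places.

u* ≈ 0.76 m/s

Log law: V(z) = (u*/κ) · ln(z/z₀) ⇒ u* = κ · V / ln(z/z₀)
u* = 0.4 × 4.2 / ln(10.0/1.1) = 0.4 × 4.2 / 2.2073
   = 1.6800 / 2.2073 = 0.7611 m/s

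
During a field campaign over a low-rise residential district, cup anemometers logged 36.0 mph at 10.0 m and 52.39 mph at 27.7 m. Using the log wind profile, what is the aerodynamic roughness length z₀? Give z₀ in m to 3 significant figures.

Log law: V(z) ∝ ln(z/z₀). With r = V₁/V₂ = 36.0/52.39 = 0.68715,
r · ln(z₂/z₀) = ln(z₁/z₀) ⇒ ln z₀ = (ln z₁ − r·ln z₂)/(1 − r)
ln z₀ = (2.30259 − 0.68715×3.32143) / 0.31285 = 0.0647
z₀ = exp(0.0647) = 1.067 m

z₀ ≈ 1.07 m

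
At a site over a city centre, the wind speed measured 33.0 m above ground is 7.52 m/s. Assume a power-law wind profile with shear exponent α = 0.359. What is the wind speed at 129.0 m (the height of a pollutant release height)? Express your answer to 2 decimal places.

12.27 m/s

Power-law profile: V₂ = V₁ · (z₂/z₁)^α
V₂ = 7.52 × (129.0/33.0)^0.359 = 7.52 × (3.9091)^0.359
    = 7.52 × 1.6314 = 12.2680 m/s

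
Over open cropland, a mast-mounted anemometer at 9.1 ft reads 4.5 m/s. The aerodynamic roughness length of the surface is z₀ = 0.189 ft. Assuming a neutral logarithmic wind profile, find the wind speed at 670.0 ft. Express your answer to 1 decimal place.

Log law: V(z) ∝ ln(z/z₀), so V₂/V₁ = ln(z₂/z₀) / ln(z₁/z₀).
ln(670.0/0.189) = 8.1733, ln(9.1/0.189) = 3.8743
V₂ = 4.5 × 8.1733/3.8743 = 4.5 × 2.1096 = 9.4933 m/s

9.5 m/s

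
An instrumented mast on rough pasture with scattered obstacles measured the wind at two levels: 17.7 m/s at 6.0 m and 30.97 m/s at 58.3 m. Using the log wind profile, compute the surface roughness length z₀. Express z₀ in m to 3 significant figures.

z₀ ≈ 0.289 m

Log law: V(z) ∝ ln(z/z₀). With r = V₁/V₂ = 17.7/30.97 = 0.57152,
r · ln(z₂/z₀) = ln(z₁/z₀) ⇒ ln z₀ = (ln z₁ − r·ln z₂)/(1 − r)
ln z₀ = (1.79176 − 0.57152×4.06560) / 0.42848 = -1.2412
z₀ = exp(-1.2412) = 0.2890 m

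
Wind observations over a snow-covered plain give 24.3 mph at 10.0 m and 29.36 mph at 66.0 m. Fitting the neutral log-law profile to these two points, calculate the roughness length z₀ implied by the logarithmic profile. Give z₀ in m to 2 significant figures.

Log law: V(z) ∝ ln(z/z₀). With r = V₁/V₂ = 24.3/29.36 = 0.82766,
r · ln(z₂/z₀) = ln(z₁/z₀) ⇒ ln z₀ = (ln z₁ − r·ln z₂)/(1 − r)
ln z₀ = (2.30259 − 0.82766×4.18965) / 0.17234 = -6.7598
z₀ = exp(-6.7598) = 0.001159 m

z₀ ≈ 0.0012 m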